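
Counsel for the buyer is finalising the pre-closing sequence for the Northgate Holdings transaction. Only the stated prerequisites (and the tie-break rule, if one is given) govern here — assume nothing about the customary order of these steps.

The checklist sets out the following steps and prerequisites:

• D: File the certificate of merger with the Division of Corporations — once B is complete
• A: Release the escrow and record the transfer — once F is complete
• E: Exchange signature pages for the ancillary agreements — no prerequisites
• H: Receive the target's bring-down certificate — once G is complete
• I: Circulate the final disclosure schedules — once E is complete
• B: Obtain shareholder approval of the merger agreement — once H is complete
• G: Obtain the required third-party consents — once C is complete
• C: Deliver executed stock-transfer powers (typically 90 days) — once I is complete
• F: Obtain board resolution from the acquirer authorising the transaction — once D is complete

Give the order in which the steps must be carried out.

E is the only step with nothing outstanding, so it goes first.
I needed E, now all done → I.
That leaves C as the only ready step → C.
G is the only step now ready → G.
H needed G, now all done → H.
B is the only step now ready → B.
D is the only step now ready → D.
F is the only step now ready → F.
A is the only step now ready → A.

E, I, C, G, H, B, D, F, A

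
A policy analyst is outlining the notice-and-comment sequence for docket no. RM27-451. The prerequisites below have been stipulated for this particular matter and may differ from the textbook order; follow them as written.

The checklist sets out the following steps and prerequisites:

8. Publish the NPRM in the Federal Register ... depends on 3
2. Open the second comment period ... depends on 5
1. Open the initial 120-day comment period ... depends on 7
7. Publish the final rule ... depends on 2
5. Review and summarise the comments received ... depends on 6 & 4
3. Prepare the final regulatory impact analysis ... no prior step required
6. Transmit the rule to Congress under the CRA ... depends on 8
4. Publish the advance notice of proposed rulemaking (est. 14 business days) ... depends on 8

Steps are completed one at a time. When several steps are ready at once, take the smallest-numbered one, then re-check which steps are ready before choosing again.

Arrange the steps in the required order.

3 has no prerequisites → 3 first.
Next only 8 has its prerequisites met → 8.
4 and 6 are both available; 4 has the earlier label → 4.
6 is the only step now ready → 6.
5 needed 4 and 6, now all done → 5.
2 needed 5, now all done → 2.
That leaves 7 as the only ready step → 7.
That leaves 1 as the only ready step → 1.

3 8 4 6 5 2 7 1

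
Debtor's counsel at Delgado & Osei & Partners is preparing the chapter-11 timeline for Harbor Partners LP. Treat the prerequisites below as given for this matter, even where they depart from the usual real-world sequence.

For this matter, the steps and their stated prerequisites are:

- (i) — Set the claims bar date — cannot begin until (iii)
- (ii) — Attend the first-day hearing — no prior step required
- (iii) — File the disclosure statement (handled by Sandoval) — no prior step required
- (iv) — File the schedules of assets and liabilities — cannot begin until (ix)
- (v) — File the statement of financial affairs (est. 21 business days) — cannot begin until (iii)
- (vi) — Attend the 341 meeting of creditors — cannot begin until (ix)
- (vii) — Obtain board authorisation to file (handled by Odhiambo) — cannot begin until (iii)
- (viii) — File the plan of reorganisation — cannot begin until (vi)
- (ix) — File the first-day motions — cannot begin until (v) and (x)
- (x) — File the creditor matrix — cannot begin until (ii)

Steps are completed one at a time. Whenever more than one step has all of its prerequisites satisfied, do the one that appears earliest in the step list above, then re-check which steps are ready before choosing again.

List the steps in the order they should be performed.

Nothing is required for (ii) and (iii). (ii) is listed earlier → (ii) first.
(iii) and (x) are both available; (iii) is listed earlier → (iii).
(i), (v) and (vii) now also ready, so the ready set is {(i), (v), (vii), (x)}; (i) is listed earlier → (i).
Now (v), (vii) and (x) have their prerequisites met. (v) is listed earlier, so (v) next.
Now (vii) and (x) have their prerequisites met. (vii) is listed earlier, so (vii) next.
Next only (x) has its prerequisites met → (x).
That leaves (ix) as the only ready step → (ix).
Now (iv) and (vi) have their prerequisites met. (iv) is listed earlier, so (iv) next.
That leaves (vi) as the only ready step → (vi).
(viii) is the only step now ready → (viii).

(ii) → (iii) → (i) → (v) → (vii) → (x) → (ix) → (iv) → (vi) → (viii)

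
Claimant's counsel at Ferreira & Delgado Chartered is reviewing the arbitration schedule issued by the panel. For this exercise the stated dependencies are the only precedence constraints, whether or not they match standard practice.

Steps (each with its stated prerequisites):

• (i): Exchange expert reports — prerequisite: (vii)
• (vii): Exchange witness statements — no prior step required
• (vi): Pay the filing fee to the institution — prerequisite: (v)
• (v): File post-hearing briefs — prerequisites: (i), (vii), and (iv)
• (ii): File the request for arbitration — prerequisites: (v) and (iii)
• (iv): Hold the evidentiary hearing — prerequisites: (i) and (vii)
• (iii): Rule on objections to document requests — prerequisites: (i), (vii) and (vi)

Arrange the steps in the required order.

(vii) has no prerequisites → (vii) first.
(i) needed (vii), now all done → (i).
That leaves (iv) as the only ready step → (iv).
That leaves (v) as the only ready step → (v).
(vi) needed (v), now all done → (vi).
That leaves (iii) as the only ready step → (iii).
That leaves (ii) as the only ready step → (ii).

(vii) → (i) → (iv) → (v) → (vi) → (iii) → (ii)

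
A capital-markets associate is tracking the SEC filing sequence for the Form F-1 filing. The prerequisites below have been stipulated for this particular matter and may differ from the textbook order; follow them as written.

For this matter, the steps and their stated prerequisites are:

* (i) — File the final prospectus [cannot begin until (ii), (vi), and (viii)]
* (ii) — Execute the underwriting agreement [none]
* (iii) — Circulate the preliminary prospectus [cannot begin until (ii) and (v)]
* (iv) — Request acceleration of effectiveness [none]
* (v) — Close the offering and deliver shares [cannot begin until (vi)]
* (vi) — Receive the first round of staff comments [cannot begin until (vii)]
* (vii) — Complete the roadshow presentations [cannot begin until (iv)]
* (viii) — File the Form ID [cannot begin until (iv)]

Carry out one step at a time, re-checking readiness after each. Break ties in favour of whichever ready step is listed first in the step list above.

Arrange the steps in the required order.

(ii), (iv), (vii), (vi), (v), (iii), (viii), (i)

Nothing is required for (ii) and (iv). (ii) is listed earlier → (ii) first.
That leaves (iv) as the only ready step → (iv).
(vii) and (viii) are both available; (vii) is listed earlier → (vii).
(vi) and (viii) are both available; (vi) is listed earlier → (vi).
Ready: (v) and (viii). (v) is listed earlier → (v).
(iii) now also ready, so the ready set is {(iii), (viii)}; (iii) is listed earlier → (iii).
(viii) is the only step now ready → (viii).
Next only (i) has its prerequisites met → (i).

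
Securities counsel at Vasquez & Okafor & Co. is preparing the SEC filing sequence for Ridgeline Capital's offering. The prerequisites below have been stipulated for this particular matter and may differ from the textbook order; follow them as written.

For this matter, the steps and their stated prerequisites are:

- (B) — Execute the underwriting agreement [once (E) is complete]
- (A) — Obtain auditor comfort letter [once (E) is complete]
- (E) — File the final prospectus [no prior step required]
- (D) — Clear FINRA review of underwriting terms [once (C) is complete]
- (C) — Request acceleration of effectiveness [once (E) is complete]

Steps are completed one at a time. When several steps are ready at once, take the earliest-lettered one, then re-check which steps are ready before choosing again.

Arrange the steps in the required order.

(E) → (A) → (B) → (C) → (D)

(E) has no prerequisites → (E) first.
Now (A), (B) and (C) have their prerequisites met. (A) has the earlier label, so (A) next.
(B) and (C) are both available; (B) has the earlier label → (B).
(C) needed (E), now all done → (C).
Next only (D) has its prerequisites met → (D).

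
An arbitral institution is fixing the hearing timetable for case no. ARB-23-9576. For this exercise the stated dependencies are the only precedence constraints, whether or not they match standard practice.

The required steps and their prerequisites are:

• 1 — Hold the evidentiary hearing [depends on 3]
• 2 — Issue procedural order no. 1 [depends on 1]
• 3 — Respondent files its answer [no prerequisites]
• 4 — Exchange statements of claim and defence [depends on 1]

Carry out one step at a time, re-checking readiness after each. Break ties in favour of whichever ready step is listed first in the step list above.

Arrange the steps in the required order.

3 is the only step with nothing outstanding, so it goes first.
Next only 1 has its prerequisites met → 1.
Ready: 2 and 4. 2 is listed earlier → 2.
4 needed 1, now all done → 4.

3 → 1 → 2 → 4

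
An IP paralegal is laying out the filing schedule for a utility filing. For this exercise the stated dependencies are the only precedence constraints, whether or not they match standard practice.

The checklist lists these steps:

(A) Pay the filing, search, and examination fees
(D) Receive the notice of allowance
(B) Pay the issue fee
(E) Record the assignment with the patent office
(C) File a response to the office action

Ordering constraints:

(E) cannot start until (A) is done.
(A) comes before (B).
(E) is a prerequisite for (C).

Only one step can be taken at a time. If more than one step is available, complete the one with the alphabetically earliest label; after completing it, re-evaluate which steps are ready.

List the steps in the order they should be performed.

(A) and (D) have no prerequisites; (A) has the earlier label, so (A) is first.
Ready: (B), (D) and (E). (B) has the earlier label → (B).
(D) and (E) are both available; (D) has the earlier label → (D).
Next only (E) has its prerequisites met → (E).
(C) needed (E), now all done → (C).

(A), (B), (D), (E), (C)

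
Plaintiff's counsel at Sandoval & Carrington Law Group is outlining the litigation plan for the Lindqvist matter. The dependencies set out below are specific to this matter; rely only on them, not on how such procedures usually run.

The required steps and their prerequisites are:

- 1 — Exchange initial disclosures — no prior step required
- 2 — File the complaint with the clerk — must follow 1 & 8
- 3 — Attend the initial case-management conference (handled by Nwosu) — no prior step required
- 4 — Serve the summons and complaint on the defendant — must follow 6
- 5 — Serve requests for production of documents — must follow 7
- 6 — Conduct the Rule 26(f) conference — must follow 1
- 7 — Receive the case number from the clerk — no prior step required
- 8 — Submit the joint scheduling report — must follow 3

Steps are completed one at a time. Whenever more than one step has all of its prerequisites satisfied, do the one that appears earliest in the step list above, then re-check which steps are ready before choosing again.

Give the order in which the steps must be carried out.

1, 3 and 7 have no prerequisites; 1 is listed earlier, so 1 is first.
Ready: 3, 6 and 7. 3 is listed earlier → 3.
6, 7 and 8 are all available; 6 is listed earlier → 6.
4 now also ready, so the ready set is {4, 7, 8}; 4 is listed earlier → 4.
7 and 8 are both available; 7 is listed earlier → 7.
5 now also ready, so the ready set is {5, 8}; 5 is listed earlier → 5.
Next only 8 has its prerequisites met → 8.
2 needed 1 and 8, now all done → 2.

1 → 3 → 6 → 4 → 7 → 5 → 8 → 2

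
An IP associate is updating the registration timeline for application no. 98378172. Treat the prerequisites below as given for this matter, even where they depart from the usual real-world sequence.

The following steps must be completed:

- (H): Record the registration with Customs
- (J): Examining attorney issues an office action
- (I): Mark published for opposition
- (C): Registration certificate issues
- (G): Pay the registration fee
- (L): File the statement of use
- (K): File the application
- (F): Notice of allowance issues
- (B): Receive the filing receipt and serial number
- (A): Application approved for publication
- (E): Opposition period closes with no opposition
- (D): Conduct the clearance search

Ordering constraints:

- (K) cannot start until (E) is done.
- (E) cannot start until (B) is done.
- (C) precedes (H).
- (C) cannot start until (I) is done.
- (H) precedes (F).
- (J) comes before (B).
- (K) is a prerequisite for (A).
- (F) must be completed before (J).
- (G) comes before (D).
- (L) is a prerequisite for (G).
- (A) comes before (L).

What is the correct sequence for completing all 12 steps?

(I) has no prerequisites → (I) first.
That leaves (C) as the only ready step → (C).
That leaves (H) as the only ready step → (H).
(F) is the only step now ready → (F).
(J) needed (F), now all done → (J).
(B) is the only step now ready → (B).
(E) needed (B), now all done → (E).
Next only (K) has its prerequisites met → (K).
(A) is the only step now ready → (A).
Next only (L) has its prerequisites met → (L).
Next only (G) has its prerequisites met → (G).
(D) needed (G), now all done → (D).

(I), (C), (H), (F), (J), (B), (E), (K), (A), (L), (G), (D)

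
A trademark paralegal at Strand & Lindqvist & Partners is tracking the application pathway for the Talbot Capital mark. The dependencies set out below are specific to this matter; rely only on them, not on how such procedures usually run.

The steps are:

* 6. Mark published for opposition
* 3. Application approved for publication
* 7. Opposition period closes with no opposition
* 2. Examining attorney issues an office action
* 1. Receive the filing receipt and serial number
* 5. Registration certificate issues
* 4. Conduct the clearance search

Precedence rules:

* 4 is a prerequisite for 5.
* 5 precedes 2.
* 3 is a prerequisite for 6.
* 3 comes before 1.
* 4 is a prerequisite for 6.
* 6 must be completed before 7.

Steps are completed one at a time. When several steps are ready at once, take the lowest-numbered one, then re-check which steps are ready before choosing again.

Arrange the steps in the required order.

3 and 4 have no prerequisites; 3 has the earlier label, so 3 is first.
1 now also ready, so the ready set is {1, 4}; 1 has the earlier label → 1.
Next only 4 has its prerequisites met → 4.
5 and 6 are both available; 5 has the earlier label → 5.
2 now also ready, so the ready set is {2, 6}; 2 has the earlier label → 2.
That leaves 6 as the only ready step → 6.
7 is the only step now ready → 7.

3, 1, 4, 5, 2, 6, 7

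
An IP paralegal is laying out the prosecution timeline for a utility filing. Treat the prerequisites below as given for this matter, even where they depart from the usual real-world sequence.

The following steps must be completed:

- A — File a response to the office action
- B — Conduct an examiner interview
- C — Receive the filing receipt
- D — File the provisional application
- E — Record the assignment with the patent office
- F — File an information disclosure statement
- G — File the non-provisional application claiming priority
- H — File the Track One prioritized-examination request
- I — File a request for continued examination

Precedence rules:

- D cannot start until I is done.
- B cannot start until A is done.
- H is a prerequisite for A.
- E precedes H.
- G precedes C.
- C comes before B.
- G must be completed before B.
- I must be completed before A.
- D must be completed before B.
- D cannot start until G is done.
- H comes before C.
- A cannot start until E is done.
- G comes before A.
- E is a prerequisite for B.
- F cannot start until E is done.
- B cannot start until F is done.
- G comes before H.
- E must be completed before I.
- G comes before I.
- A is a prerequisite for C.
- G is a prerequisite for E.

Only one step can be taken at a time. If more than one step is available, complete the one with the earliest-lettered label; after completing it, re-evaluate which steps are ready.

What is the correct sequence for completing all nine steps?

G, E, F, H, I, A, C, D, B

G has no prerequisites → G first.
E is the only step now ready → E.
Ready: F, H and I. F has the earlier label → F.
H and I are both available; H has the earlier label → H.
Next only I has its prerequisites met → I.
Ready: A and D. A has the earlier label → A.
C and D are both available; C has the earlier label → C.
Next only D has its prerequisites met → D.
That leaves B as the only ready step → B.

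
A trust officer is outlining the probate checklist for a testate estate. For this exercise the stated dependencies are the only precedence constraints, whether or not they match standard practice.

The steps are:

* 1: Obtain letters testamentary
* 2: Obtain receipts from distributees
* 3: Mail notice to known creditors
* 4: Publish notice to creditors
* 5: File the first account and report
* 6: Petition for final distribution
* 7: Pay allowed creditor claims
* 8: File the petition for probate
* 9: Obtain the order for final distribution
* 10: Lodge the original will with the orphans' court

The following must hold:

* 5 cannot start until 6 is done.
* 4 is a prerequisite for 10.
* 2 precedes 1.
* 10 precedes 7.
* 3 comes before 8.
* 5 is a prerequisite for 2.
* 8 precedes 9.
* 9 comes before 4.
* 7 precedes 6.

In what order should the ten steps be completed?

3 8 9 4 10 7 6 5 2 1

Only 3 has no prerequisites, so it is first.
8 needed 3, now all done → 8.
Next only 9 has its prerequisites met → 9.
That leaves 4 as the only ready step → 4.
Next only 10 has its prerequisites met → 10.
That leaves 7 as the only ready step → 7.
6 needed 7, now all done → 6.
That leaves 5 as the only ready step → 5.
2 needed 5, now all done → 2.
1 is the only step now ready → 1.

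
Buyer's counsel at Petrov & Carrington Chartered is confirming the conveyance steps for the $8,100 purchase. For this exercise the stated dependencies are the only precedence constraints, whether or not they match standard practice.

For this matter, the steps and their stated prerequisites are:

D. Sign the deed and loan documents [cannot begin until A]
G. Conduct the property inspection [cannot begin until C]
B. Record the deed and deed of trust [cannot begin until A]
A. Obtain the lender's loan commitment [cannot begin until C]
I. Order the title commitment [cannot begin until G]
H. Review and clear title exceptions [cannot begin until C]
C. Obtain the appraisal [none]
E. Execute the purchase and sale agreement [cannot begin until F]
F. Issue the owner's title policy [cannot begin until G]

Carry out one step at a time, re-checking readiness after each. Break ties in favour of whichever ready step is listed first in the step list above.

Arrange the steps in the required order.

Only C has no prerequisites, so it is first.
Ready: G, A and H. G is listed earlier → G.
A, I, H and F are all available; A is listed earlier → A.
Now D, B, I, H and F have their prerequisites met. D is listed earlier, so D next.
B, I, H and F are all available; B is listed earlier → B.
Now I, H and F have their prerequisites met. I is listed earlier, so I next.
Ready: H and F. H is listed earlier → H.
F is the only step now ready → F.
E needed F, now all done → E.

C → G → A → D → B → I → H → F → E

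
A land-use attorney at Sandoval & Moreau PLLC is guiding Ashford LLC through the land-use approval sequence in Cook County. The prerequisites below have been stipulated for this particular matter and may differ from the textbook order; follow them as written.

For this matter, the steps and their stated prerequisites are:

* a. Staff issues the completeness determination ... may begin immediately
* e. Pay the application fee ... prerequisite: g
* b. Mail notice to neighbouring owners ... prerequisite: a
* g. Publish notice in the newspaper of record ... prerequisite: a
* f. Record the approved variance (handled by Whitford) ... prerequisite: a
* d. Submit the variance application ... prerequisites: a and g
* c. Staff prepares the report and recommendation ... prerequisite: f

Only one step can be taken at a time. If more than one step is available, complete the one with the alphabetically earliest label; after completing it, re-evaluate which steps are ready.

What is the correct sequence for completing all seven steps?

a b f c g d e

a has no prerequisites → a first.
Now b, f and g have their prerequisites met. b has the earlier label, so b next.
f and g are both available; f has the earlier label → f.
Ready: c and g. c has the earlier label → c.
g is the only step now ready → g.
d and e are both available; d has the earlier label → d.
That leaves e as the only ready step → e.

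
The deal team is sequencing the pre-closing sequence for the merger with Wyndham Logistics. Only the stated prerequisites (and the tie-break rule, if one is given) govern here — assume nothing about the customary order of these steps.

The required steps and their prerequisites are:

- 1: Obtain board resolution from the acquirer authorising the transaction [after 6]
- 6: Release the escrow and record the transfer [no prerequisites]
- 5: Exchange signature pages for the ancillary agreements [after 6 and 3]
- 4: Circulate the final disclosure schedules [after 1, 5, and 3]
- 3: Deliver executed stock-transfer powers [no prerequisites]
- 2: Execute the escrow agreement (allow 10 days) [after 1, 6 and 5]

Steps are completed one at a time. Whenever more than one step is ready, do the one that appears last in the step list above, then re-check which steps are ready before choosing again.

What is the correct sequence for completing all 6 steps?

3 and 6 have no prerequisites; 3 is listed later, so 3 is first.
6 is the only step now ready → 6.
5 and 1 are both available; 5 is listed later → 5.
That leaves 1 as the only ready step → 1.
2 and 4 are both available; 2 is listed later → 2.
4 needed 3, 5 and 1, now all done → 4.

3 6 5 1 2 4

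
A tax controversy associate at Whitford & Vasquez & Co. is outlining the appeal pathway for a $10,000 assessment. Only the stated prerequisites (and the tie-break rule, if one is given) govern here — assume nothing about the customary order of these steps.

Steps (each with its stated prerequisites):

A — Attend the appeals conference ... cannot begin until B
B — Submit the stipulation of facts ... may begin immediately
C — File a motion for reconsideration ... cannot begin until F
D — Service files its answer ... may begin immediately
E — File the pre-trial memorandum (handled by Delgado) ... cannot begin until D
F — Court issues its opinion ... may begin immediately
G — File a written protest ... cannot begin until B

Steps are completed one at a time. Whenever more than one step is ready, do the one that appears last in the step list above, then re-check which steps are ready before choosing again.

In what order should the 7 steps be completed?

F, D, E, C, B, G, A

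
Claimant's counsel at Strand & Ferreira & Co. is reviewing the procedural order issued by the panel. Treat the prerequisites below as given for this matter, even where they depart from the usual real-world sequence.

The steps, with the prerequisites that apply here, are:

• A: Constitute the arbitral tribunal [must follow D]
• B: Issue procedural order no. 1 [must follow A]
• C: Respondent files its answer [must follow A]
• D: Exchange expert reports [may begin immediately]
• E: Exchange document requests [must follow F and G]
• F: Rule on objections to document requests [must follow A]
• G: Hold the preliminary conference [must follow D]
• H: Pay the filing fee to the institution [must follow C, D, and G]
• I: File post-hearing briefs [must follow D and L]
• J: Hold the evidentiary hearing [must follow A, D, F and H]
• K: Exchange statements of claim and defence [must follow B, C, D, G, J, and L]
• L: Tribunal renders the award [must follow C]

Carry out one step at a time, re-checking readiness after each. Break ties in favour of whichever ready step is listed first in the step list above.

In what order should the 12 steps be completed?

D, A, B, C, F, G, E, H, J, L, I, K

D is the only step with nothing outstanding, so it goes first.
Ready: A and G. A is listed earlier → A.
B, C, F and G are all available; B is listed earlier → B.
C, F and G are all available; C is listed earlier → C.
L now also ready, so the ready set is {F, G, L}; F is listed earlier → F.
Now G and L have their prerequisites met. G is listed earlier, so G next.
Now E, H and L have their prerequisites met. E is listed earlier, so E next.
Now H and L have their prerequisites met. H is listed earlier, so H next.
J and L are both available; J is listed earlier → J.
That leaves L as the only ready step → L.
Ready: I and K. I is listed earlier → I.
Next only K has its prerequisites met → K.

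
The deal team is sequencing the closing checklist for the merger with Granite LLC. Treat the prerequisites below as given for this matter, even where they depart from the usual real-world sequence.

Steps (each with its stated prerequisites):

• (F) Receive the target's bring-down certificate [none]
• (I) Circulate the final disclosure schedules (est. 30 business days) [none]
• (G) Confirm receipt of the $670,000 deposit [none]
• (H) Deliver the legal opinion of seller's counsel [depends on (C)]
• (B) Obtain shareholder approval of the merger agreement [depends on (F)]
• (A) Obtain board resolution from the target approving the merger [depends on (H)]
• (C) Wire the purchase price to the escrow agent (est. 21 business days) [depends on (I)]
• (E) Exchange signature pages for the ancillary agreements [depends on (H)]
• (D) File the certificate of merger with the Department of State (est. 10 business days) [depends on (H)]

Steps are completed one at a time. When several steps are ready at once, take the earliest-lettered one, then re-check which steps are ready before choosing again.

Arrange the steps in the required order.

(F), (B), (G), (I), (C), (H), (A), (D), (E)

Nothing is required for (F), (G) and (I). (F) has the earlier label → (F) first.
Now (B), (G) and (I) have their prerequisites met. (B) has the earlier label, so (B) next.
(G) and (I) are both available; (G) has the earlier label → (G).
That leaves (I) as the only ready step → (I).
(C) needed (I), now all done → (C).
(H) needed (C), now all done → (H).
(A), (D) and (E) are all available; (A) has the earlier label → (A).
(D) and (E) are both available; (D) has the earlier label → (D).
Next only (E) has its prerequisites met → (E).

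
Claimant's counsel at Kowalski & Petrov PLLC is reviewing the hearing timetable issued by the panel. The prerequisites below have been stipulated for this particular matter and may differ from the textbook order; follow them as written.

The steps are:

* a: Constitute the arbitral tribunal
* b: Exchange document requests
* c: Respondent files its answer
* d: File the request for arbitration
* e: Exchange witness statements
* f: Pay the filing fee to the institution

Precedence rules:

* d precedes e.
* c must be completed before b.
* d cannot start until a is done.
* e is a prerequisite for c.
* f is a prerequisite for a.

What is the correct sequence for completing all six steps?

f, a, d, e, c, b

f has no prerequisites → f first.
a is the only step now ready → a.
Next only d has its prerequisites met → d.
e is the only step now ready → e.
c is the only step now ready → c.
b needed c, now all done → b.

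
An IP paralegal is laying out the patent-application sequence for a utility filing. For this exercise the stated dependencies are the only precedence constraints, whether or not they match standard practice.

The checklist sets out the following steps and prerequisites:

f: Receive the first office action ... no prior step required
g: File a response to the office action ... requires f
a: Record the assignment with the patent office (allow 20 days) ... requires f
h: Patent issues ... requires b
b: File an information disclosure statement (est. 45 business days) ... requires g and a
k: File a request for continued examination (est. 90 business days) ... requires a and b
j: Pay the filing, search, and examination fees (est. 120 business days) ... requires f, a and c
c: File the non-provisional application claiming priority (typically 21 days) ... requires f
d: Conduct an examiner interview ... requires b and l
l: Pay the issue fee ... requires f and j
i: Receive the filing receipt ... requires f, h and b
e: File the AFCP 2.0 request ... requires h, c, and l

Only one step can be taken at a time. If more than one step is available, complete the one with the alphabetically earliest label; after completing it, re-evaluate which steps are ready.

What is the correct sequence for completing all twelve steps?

f has no prerequisites → f first.
Now a, c and g have their prerequisites met. a has the earlier label, so a next.
Now c and g have their prerequisites met. c has the earlier label, so c next.
g and j are both available; g has the earlier label → g.
b and j are both available; b has the earlier label → b.
Now h, j and k have their prerequisites met. h has the earlier label, so h next.
i now also ready, so the ready set is {i, j, k}; i has the earlier label → i.
j and k are both available; j has the earlier label → j.
Now k and l have their prerequisites met. k has the earlier label, so k next.
l needed f and j, now all done → l.
Now d and e have their prerequisites met. d has the earlier label, so d next.
e needed c, h and l, now all done → e.

f → a → c → g → b → h → i → j → k → l → d → e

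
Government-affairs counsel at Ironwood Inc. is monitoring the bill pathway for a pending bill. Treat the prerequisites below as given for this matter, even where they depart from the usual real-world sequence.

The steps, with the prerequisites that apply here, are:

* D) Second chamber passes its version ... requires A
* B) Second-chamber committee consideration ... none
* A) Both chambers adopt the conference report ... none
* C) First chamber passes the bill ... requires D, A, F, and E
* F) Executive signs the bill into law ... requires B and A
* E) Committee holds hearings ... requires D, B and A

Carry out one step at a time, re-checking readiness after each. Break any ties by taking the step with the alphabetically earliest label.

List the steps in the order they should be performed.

A → B → D → E → F → C

A and B have no prerequisites; A has the earlier label, so A is first.
Now B and D have their prerequisites met. B has the earlier label, so B next.
F now also ready, so the ready set is {D, F}; D has the earlier label → D.
Ready: E and F. E has the earlier label → E.
That leaves F as the only ready step → F.
C needed A, D, E and F, now all done → C.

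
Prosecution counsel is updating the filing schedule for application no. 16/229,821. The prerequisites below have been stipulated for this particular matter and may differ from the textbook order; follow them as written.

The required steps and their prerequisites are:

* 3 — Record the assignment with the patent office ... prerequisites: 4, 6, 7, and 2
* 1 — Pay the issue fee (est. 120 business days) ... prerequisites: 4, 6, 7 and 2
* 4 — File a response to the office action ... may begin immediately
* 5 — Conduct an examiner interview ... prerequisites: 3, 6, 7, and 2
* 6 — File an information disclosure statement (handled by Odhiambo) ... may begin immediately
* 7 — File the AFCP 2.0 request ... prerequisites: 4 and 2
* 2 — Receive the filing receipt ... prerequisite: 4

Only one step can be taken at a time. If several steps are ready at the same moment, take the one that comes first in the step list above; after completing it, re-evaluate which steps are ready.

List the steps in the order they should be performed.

4, 6, 2, 7, 3, 1, 5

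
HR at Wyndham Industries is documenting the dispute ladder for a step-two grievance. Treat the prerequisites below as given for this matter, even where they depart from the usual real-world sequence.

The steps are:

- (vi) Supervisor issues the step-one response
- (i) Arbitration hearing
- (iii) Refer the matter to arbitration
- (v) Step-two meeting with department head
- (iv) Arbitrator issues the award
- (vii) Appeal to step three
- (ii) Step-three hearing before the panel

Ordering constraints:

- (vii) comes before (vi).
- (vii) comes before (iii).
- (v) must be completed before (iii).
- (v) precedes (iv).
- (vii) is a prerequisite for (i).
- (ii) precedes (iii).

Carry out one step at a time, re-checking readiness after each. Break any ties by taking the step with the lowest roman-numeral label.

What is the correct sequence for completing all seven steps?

Nothing is required for (ii), (v) and (vii). (ii) has the earlier label → (ii) first.
(v) and (vii) are both available; (v) has the earlier label → (v).
Ready: (iv) and (vii). (iv) has the earlier label → (iv).
Next only (vii) has its prerequisites met → (vii).
(i), (iii) and (vi) are all available; (i) has the earlier label → (i).
(iii) and (vi) are both available; (iii) has the earlier label → (iii).
(vi) needed (vii), now all done → (vi).

(ii), (v), (iv), (vii), (i), (iii), (vi)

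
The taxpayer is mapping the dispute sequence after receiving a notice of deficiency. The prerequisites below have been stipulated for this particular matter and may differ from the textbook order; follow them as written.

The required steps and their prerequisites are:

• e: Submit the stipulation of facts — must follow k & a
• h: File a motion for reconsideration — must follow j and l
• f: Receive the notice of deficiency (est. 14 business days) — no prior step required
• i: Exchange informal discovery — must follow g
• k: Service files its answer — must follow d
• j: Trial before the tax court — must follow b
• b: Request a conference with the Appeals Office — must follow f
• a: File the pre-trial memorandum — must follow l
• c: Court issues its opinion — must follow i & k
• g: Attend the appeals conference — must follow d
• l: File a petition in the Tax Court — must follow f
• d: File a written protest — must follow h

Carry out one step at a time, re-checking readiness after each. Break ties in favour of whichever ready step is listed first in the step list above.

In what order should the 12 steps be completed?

f, b, j, l, h, a, d, k, e, g, i, c

Only f has no prerequisites, so it is first.
b and l are both available; b is listed earlier → b.
Ready: j and l. j is listed earlier → j.
l needed f, now all done → l.
h and a are both available; h is listed earlier → h.
Now a and d have their prerequisites met. a is listed earlier, so a next.
d is the only step now ready → d.
Now k and g have their prerequisites met. k is listed earlier, so k next.
e now also ready, so the ready set is {e, g}; e is listed earlier → e.
Next only g has its prerequisites met → g.
i needed g, now all done → i.
c needed i and k, now all done → c.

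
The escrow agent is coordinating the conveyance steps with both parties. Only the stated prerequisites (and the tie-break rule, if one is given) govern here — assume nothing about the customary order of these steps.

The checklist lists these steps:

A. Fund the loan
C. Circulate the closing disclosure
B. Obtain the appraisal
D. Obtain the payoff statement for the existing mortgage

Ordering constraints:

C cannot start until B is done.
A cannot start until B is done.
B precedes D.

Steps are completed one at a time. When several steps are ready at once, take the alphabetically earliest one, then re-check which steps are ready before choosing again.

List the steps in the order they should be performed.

B, A, C, D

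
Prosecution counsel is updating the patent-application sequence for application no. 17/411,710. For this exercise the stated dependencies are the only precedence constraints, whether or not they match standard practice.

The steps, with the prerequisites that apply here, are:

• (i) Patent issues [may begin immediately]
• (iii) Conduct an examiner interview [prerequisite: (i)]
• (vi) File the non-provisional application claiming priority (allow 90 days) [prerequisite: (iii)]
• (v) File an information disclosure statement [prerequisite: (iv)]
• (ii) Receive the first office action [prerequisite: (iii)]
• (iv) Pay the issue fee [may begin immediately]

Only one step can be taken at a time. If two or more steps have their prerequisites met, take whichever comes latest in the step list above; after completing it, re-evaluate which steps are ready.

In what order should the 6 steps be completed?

Nothing is required for (iv) and (i). (iv) is listed later → (iv) first.
Now (v) and (i) have their prerequisites met. (v) is listed later, so (v) next.
Next only (i) has its prerequisites met → (i).
That leaves (iii) as the only ready step → (iii).
Now (ii) and (vi) have their prerequisites met. (ii) is listed later, so (ii) next.
That leaves (vi) as the only ready step → (vi).

(iv), (v), (i), (iii), (ii), (vi)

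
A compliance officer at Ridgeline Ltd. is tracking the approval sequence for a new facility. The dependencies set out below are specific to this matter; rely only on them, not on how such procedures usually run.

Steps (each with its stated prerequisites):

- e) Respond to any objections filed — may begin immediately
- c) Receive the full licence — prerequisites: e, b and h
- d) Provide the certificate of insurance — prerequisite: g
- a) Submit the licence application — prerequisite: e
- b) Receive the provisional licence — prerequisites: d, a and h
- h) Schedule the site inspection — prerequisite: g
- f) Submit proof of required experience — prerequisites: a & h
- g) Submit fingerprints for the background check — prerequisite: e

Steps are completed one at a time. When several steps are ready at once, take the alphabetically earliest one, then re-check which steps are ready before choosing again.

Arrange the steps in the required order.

e has no prerequisites → e first.
Now a and g have their prerequisites met. a has the earlier label, so a next.
Next only g has its prerequisites met → g.
Ready: d and h. d has the earlier label → d.
h is the only step now ready → h.
Now b and f have their prerequisites met. b has the earlier label, so b next.
c and f are both available; c has the earlier label → c.
That leaves f as the only ready step → f.

e → a → g → d → h → b → c → f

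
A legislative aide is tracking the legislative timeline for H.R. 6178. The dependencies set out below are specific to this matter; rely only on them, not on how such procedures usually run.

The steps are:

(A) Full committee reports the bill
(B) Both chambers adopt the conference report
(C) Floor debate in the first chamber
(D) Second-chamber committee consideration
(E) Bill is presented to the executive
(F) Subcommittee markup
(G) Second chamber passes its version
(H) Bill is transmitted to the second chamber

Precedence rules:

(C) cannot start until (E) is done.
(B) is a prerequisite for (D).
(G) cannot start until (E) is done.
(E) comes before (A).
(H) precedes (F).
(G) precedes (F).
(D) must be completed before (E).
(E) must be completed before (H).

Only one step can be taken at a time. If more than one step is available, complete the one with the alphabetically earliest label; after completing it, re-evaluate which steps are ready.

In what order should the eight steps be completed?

(B), (D), (E), (A), (C), (G), (H), (F)

(B) has no prerequisites → (B) first.
(D) needed (B), now all done → (D).
That leaves (E) as the only ready step → (E).
Now (A), (C), (G) and (H) have their prerequisites met. (A) has the earlier label, so (A) next.
(C), (G) and (H) are all available; (C) has the earlier label → (C).
Now (G) and (H) have their prerequisites met. (G) has the earlier label, so (G) next.
(H) needed (E), now all done → (H).
That leaves (F) as the only ready step → (F).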